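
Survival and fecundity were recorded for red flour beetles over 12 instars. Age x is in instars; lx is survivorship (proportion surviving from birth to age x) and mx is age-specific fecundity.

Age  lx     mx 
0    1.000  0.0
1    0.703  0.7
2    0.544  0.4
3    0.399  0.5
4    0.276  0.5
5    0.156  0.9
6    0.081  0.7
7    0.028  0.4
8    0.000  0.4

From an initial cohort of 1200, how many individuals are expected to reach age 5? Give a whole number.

187

Expected survivors = N0 · l_5 = 1200 × 0.156 = 187.2 → 187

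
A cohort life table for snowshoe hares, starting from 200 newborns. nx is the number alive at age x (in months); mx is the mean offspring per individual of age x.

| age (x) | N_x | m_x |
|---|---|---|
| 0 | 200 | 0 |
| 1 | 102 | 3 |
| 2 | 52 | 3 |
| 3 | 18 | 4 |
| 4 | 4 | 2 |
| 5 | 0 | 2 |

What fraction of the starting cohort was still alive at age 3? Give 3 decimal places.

l_3 = n_3/n_0 = 18/200 = 0.09 → 0.090

0.090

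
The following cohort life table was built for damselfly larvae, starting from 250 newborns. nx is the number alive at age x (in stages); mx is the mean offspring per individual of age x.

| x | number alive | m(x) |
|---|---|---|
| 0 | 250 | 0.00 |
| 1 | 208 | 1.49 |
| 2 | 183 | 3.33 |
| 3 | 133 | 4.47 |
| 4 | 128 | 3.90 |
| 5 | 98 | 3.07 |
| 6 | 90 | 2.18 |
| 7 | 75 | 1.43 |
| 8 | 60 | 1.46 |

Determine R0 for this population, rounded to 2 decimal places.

lx = nx/n0 = nx/250: 1, 0.832, 0.732, 0.532, 0.512, 0.392, 0.36, 0.3, 0.24
lx·mx by age: 0, 1.23968, 2.43756, 2.37804, 1.9968, 1.20344, 0.7848, 0.429, 0.3504
R0 = Σ lx·mx = 10.81972 → 10.82

10.82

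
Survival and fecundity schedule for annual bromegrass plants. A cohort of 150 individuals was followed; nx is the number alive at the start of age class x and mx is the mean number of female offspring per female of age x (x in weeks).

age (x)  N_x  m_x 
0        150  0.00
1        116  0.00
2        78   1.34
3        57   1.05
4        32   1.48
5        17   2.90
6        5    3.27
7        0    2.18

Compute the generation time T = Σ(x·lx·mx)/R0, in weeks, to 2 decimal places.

3.33

lx = nx/n0 = nx/150: 1, 0.77333…, 0.52, 0.38, 0.21333…, 0.11333…, 0.03333…, 0
lx·mx: 0, 0, 0.6968, 0.399, 0.315733…, 0.328667…, 0.109…, 0 → R0 = 1.8492…
x·lx·mx: 0, 0, 1.3936, 1.197, 1.262933…, 1.643333…, 0.654…, 0 → Σ = 6.150867…
T = 6.150867… / 1.8492… = 3.326231… → 3.33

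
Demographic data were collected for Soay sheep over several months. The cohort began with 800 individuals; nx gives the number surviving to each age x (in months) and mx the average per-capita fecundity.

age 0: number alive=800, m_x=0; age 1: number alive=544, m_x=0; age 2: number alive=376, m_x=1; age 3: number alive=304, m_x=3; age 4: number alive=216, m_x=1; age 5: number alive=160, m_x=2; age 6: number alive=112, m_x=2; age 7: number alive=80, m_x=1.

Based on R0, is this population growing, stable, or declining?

growing

lx = nx/n0 = nx/800: 1, 0.68, 0.47, 0.38, 0.27, 0.2, 0.14, 0.1
R0 = Σ lx·mx = 0 + 0 + 0.47 + 1.14 + 0.27 + 0.4 + 0.28 + 0.1 = 2.66
R0 > 1, so the population is growing.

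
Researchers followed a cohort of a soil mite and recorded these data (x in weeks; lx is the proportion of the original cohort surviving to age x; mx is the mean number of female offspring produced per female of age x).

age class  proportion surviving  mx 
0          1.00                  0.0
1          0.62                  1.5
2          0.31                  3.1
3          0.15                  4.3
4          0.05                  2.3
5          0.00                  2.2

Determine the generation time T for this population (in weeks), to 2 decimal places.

lx·mx: 0, 0.93, 0.961, 0.645, 0.115, 0 → R0 = 2.651
x·lx·mx: 0, 0.93, 1.922, 1.935, 0.46, 0 → Σ = 5.247
T = 5.247 / 2.651 = 1.979253… → 1.98

1.98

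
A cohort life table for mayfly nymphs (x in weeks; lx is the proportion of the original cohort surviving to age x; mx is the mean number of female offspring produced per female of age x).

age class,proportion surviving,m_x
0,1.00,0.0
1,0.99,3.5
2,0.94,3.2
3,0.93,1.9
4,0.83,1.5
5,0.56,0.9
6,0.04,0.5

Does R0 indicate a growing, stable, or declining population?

R0 = Σ lx·mx = 0 + 3.465 + 3.008 + 1.767 + 1.245 + 0.504 + 0.02 = 10.009
R0 > 1, so the population is growing.

growing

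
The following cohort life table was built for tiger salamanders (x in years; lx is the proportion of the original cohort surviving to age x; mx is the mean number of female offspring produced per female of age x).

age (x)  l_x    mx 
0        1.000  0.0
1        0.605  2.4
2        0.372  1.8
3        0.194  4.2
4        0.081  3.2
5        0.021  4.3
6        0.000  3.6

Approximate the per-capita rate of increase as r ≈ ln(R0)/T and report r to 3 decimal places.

0.581

R0 = Σ lx·mx = 0 + 1.452 + 0.6696 + 0.8148 + 0.2592 + 0.0903 + 0 = 3.2859
Σ x·lx·mx = 6.7239; T = 6.7239/3.2859 = 2.04629…
r ≈ ln(R0)/T = ln(3.2859)/2.04629… = 0.58136… → 0.581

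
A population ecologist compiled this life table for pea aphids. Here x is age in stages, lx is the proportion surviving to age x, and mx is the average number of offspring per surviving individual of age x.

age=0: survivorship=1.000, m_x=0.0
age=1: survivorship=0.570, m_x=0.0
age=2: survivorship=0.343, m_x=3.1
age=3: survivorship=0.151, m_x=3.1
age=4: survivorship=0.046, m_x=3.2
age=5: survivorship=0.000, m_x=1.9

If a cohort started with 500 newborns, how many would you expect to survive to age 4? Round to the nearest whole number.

Expected survivors = N0 · l_4 = 500 × 0.046 = 23 → 23

23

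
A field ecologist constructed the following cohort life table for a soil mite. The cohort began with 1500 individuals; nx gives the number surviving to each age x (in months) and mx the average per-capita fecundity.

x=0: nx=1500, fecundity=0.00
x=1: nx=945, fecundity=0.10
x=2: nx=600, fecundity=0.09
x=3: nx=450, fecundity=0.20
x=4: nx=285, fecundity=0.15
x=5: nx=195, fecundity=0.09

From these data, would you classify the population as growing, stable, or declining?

lx = nx/n0 = nx/1500: 1, 0.63, 0.4, 0.3, 0.19, 0.13
R0 = Σ lx·mx = 0 + 0.063 + 0.036 + 0.06 + 0.0285 + 0.0117 = 0.1992
R0 < 1, so the population is declining.

declining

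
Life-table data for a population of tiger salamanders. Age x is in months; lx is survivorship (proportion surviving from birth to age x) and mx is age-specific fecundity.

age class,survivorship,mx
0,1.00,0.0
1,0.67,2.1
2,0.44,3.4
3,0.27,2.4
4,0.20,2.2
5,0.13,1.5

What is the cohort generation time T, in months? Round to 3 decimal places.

lx·mx: 0, 1.407, 1.496, 0.648, 0.44, 0.195 → R0 = 4.186
x·lx·mx: 0, 1.407, 2.992, 1.944, 1.76, 0.975 → Σ = 9.078
T = 9.078 / 4.186 = 2.168657… → 2.169

2.169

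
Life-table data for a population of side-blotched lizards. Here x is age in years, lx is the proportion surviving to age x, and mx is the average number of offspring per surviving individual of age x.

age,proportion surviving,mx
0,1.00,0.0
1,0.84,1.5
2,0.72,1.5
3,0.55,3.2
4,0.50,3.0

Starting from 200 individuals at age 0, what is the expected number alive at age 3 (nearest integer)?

110

Expected survivors = N0 · l_3 = 200 × 0.55 = 110 → 110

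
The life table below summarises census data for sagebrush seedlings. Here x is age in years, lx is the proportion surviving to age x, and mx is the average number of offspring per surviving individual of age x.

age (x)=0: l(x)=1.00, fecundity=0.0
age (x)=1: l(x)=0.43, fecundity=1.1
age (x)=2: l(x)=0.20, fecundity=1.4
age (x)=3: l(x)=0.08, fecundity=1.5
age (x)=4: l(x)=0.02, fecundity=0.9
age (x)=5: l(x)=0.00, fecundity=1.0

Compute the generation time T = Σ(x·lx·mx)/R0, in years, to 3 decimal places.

1.644

lx·mx: 0, 0.473, 0.28, 0.12, 0.018, 0 → R0 = 0.891
x·lx·mx: 0, 0.473, 0.56, 0.36, 0.072, 0 → Σ = 1.465
T = 1.465 / 0.891 = 1.64422… → 1.644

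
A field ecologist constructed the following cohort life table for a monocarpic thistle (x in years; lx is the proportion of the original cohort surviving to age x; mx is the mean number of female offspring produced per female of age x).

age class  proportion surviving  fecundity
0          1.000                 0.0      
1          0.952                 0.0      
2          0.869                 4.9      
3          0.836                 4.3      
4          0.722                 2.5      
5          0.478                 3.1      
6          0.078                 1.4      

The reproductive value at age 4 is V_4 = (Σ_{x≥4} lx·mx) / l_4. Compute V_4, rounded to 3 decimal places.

lx·mx for x ≥ 4: 1.805, 1.4818, 0.1092 → sum = 3.396
V_4 = 3.396 / l_4 = 3.396 / 0.722 = 4.703601… → 4.704

4.704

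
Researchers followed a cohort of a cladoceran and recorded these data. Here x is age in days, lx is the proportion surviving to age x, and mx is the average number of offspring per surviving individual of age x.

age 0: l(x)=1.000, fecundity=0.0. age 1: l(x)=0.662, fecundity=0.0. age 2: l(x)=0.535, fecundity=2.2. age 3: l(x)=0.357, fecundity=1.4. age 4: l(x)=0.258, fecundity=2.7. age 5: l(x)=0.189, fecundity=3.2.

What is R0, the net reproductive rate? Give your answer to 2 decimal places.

2.98

lx·mx by age: 0, 0, 1.177, 0.4998, 0.6966, 0.6048
R0 = Σ lx·mx = 2.9782 → 2.98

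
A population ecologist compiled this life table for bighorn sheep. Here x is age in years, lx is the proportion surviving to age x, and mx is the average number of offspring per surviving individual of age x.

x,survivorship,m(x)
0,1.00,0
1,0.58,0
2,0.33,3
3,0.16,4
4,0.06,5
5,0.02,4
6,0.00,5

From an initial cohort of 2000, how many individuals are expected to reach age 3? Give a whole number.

Expected survivors = N0 · l_3 = 2000 × 0.16 = 320 → 320

320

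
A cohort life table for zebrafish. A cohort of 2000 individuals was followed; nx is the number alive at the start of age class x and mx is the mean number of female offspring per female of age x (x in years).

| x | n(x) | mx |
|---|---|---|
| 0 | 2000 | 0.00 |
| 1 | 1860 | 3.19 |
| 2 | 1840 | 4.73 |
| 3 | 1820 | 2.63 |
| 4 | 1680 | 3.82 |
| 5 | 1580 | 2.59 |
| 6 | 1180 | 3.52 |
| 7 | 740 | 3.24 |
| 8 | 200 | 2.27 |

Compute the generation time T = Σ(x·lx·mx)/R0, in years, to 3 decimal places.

3.497

lx = nx/n0 = nx/2000: 1, 0.93, 0.92, 0.91, 0.84, 0.79, 0.59, 0.37, 0.1
lx·mx: 0, 2.9667, 4.3516, 2.3933, 3.2088, 2.0461, 2.0768, 1.1988, 0.227 → R0 = 18.4691
x·lx·mx: 0, 2.9667, 8.7032, 7.1799, 12.8352, 10.2305, 12.4608, 8.3916, 1.816 → Σ = 64.5839
T = 64.5839 / 18.4691 = 3.496862… → 3.497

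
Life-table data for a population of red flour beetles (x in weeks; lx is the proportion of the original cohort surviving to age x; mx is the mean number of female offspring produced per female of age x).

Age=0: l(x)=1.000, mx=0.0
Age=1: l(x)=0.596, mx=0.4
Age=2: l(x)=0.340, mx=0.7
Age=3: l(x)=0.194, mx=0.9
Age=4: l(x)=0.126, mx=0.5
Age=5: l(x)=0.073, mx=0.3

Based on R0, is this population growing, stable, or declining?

R0 = Σ lx·mx = 0 + 0.2384 + 0.238 + 0.1746 + 0.063 + 0.0219 = 0.7359
R0 < 1, so the population is declining.

declining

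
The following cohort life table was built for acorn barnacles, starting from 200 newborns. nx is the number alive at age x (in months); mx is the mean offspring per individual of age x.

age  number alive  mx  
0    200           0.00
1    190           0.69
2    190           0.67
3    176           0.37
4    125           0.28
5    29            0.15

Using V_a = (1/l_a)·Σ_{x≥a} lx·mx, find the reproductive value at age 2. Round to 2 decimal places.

lx = nx/n0 = nx/200: 1, 0.95, 0.95, 0.88, 0.625, 0.145
lx·mx for x ≥ 2: 0.6365, 0.3256, 0.175, 0.02175 → sum = 1.15885
V_2 = 1.15885 / l_2 = 1.15885 / 0.95 = 1.219842… → 1.22

1.22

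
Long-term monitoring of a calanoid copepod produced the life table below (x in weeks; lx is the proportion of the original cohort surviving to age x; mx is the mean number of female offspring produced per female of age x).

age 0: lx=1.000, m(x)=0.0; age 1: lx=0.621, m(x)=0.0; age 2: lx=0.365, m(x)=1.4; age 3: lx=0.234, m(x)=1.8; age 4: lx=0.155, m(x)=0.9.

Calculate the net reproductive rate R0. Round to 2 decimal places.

lx·mx by age: 0, 0, 0.511, 0.4212, 0.1395
R0 = Σ lx·mx = 1.0717 → 1.07

1.07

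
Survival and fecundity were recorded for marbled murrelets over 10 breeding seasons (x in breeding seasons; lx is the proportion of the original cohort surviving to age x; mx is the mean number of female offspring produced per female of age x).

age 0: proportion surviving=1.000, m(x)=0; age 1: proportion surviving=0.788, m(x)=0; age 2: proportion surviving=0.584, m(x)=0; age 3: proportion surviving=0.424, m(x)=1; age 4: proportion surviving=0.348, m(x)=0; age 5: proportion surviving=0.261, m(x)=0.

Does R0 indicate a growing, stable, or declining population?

R0 = Σ lx·mx = 0 + 0 + 0 + 0.424 + 0 + 0 = 0.424
R0 < 1, so the population is declining.

declining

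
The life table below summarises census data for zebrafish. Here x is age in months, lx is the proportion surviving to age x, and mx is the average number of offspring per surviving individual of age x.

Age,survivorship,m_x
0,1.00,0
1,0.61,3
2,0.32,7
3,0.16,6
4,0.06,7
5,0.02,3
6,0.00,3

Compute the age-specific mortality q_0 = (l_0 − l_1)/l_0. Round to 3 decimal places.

0.390

q_0 = (l_0 − l_1) / l_0 = (1 − 0.61) / 1
     = 0.39 / 1 = 0.39 → 0.390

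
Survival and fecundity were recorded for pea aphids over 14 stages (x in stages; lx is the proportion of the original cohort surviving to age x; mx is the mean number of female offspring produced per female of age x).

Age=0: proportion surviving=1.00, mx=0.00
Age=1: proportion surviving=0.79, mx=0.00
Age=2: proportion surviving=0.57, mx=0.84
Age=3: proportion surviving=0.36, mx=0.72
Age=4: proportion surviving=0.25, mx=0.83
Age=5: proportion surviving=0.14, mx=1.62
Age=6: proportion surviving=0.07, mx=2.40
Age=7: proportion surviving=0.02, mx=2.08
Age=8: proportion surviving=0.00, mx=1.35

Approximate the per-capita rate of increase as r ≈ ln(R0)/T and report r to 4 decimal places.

R0 = Σ lx·mx = 0 + 0 + 0.4788 + 0.2592 + 0.2075 + 0.2268 + 0.168 + 0.0416 + 0 = 1.3819
Σ x·lx·mx = 4.9984; T = 4.9984/1.3819 = 3.61705…
r ≈ ln(R0)/T = ln(1.3819)/3.61705… = 0.089426… → 0.0894

0.0894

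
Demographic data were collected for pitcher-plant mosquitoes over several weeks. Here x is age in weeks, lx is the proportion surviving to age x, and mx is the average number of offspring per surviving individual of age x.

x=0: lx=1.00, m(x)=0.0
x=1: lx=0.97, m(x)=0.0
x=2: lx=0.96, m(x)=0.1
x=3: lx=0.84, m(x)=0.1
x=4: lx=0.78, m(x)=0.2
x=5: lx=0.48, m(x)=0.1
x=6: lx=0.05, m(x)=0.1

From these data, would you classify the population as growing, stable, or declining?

declining

R0 = Σ lx·mx = 0 + 0 + 0.096 + 0.084 + 0.156 + 0.048 + 0.005 = 0.389
R0 < 1, so the population is declining.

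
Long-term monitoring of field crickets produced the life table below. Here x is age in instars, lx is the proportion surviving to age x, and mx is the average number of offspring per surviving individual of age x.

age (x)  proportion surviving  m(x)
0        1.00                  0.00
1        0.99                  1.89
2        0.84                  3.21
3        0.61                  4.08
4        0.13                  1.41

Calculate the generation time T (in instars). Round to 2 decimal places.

lx·mx: 0, 1.8711, 2.6964, 2.4888, 0.1833 → R0 = 7.2396
x·lx·mx: 0, 1.8711, 5.3928, 7.4664, 0.7332 → Σ = 15.4635
T = 15.4635 / 7.2396 = 2.135961… → 2.14

2.14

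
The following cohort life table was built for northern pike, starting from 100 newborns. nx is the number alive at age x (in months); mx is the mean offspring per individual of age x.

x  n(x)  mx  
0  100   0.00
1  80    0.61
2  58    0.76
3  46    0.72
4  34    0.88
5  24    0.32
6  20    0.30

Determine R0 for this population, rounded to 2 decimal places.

lx = nx/n0 = nx/100: 1, 0.8, 0.58, 0.46, 0.34, 0.24, 0.2
lx·mx by age: 0, 0.488, 0.4408, 0.3312, 0.2992, 0.0768, 0.06
R0 = Σ lx·mx = 1.696 → 1.70

1.70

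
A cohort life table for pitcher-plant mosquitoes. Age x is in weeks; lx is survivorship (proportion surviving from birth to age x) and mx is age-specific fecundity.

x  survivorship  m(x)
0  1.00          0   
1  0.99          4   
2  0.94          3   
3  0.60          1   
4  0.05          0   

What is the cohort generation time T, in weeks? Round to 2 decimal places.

1.54

lx·mx: 0, 3.96, 2.82, 0.6, 0 → R0 = 7.38
x·lx·mx: 0, 3.96, 5.64, 1.8, 0 → Σ = 11.4
T = 11.4 / 7.38 = 1.544715… → 1.54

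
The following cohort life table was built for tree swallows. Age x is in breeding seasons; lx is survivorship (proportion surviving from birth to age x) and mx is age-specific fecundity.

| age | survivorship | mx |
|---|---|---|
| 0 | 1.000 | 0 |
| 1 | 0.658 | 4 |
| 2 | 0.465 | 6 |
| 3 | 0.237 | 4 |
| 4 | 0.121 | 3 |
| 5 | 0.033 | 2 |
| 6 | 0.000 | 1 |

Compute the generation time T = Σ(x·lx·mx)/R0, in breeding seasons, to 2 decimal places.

1.89

lx·mx: 0, 2.632, 2.79, 0.948, 0.363, 0.066, 0 → R0 = 6.799
x·lx·mx: 0, 2.632, 5.58, 2.844, 1.452, 0.33, 0 → Σ = 12.838
T = 12.838 / 6.799 = 1.888219… → 1.89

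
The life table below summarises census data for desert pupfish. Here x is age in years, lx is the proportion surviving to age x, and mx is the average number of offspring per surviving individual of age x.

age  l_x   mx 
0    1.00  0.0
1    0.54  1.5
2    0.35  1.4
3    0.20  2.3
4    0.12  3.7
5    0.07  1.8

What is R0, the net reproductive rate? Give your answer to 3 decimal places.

2.330

lx·mx by age: 0, 0.81, 0.49, 0.46, 0.444, 0.126
R0 = Σ lx·mx = 2.33 → 2.330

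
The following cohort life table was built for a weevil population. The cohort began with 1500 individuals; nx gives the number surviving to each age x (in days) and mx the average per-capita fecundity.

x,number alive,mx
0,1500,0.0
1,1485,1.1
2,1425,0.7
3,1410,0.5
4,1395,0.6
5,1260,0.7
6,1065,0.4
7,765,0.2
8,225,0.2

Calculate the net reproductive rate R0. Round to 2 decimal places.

lx = nx/n0 = nx/1500: 1, 0.99, 0.95, 0.94, 0.93, 0.84, 0.71, 0.51, 0.15
lx·mx by age: 0, 1.089, 0.665, 0.47, 0.558, 0.588, 0.284, 0.102, 0.03
R0 = Σ lx·mx = 3.786 → 3.79

3.79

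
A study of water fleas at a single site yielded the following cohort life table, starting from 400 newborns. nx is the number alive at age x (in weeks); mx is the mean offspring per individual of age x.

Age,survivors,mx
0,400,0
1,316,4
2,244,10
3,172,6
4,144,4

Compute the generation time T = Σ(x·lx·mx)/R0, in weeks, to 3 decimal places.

2.173

lx = nx/n0 = nx/400: 1, 0.79, 0.61, 0.43, 0.36
lx·mx: 0, 3.16, 6.1, 2.58, 1.44 → R0 = 13.28
x·lx·mx: 0, 3.16, 12.2, 7.74, 5.76 → Σ = 28.86
T = 28.86 / 13.28 = 2.173193… → 2.173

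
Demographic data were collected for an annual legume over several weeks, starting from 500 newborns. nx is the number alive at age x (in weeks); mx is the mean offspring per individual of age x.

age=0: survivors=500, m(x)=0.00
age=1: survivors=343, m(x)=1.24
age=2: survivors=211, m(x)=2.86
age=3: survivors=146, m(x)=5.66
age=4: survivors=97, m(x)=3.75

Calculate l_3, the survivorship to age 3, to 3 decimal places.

l_3 = n_3/n_0 = 146/500 = 0.292 → 0.292

0.292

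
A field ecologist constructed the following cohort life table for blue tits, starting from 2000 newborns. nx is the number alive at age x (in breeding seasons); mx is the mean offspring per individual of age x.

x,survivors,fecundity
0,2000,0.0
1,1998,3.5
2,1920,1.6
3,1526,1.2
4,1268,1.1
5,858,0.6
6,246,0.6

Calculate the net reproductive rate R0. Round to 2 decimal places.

6.98

lx = nx/n0 = nx/2000: 1, 0.999, 0.96, 0.763, 0.634, 0.429, 0.123
lx·mx by age: 0, 3.4965, 1.536, 0.9156, 0.6974, 0.2574, 0.0738
R0 = Σ lx·mx = 6.9767 → 6.98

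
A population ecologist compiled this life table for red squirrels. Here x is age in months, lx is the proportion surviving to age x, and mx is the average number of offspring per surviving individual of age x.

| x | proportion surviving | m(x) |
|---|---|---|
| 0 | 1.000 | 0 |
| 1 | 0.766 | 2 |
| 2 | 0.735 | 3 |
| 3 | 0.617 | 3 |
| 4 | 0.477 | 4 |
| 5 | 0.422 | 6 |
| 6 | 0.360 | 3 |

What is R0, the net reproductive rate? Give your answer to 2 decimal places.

lx·mx by age: 0, 1.532, 2.205, 1.851, 1.908, 2.532, 1.08
R0 = Σ lx·mx = 11.108 → 11.11

11.11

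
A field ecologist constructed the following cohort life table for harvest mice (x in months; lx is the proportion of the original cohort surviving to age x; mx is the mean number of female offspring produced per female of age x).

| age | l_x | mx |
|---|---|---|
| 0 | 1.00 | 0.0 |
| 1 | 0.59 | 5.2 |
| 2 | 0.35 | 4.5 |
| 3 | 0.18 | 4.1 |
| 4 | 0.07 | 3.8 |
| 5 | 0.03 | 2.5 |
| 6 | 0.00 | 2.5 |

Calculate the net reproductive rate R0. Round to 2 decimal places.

lx·mx by age: 0, 3.068, 1.575, 0.738, 0.266, 0.075, 0
R0 = Σ lx·mx = 5.722 → 5.72

5.72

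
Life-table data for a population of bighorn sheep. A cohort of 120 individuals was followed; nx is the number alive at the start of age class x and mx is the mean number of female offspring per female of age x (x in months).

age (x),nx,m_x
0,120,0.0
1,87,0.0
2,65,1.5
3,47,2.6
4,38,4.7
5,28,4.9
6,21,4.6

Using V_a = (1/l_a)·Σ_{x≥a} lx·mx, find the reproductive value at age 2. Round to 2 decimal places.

9.72

lx = nx/n0 = nx/120: 1, 0.725, 0.54167…, 0.39167…, 0.31667…, 0.23333…, 0.175
lx·mx for x ≥ 2: 0.8125…, 1.018333…, 1.488333…, 1.143333…, 0.805 → sum = 5.2675…
V_2 = 5.2675… / l_2 = 5.2675… / 0.541667… = 9.724615… → 9.72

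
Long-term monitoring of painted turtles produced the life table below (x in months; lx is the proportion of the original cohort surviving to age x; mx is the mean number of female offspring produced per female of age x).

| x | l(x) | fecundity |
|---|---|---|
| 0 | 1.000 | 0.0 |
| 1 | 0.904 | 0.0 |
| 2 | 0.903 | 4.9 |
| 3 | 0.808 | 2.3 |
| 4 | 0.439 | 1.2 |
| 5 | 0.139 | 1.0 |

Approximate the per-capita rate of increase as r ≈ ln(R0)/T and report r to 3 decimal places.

0.782

R0 = Σ lx·mx = 0 + 0 + 4.4247 + 1.8584 + 0.5268 + 0.139 = 6.9489
Σ x·lx·mx = 17.2268; T = 17.2268/6.9489 = 2.47907…
r ≈ ln(R0)/T = ln(6.9489)/2.47907… = 0.78198… → 0.782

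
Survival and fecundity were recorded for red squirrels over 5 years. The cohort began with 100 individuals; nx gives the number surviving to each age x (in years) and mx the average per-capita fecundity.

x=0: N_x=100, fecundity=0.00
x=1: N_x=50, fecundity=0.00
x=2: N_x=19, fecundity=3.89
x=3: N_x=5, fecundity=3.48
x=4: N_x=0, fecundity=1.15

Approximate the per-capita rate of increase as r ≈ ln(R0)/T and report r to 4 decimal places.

-0.0415

lx = nx/n0 = nx/100: 1, 0.5, 0.19, 0.05, 0
R0 = Σ lx·mx = 0 + 0 + 0.7391 + 0.174 + 0 = 0.9131
Σ x·lx·mx = 2.0002; T = 2.0002/0.9131 = 2.19056…
r ≈ ln(R0)/T = ln(0.9131)/2.19056… = -0.041501… → -0.0415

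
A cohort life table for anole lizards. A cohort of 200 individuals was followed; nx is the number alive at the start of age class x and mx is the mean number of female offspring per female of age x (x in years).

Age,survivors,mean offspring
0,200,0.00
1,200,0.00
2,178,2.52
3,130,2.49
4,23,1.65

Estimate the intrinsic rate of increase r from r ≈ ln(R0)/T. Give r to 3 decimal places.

0.561

lx = nx/n0 = nx/200: 1, 1, 0.89, 0.65, 0.115
R0 = Σ lx·mx = 0 + 0 + 2.2428 + 1.6185 + 0.18975 = 4.05105
Σ x·lx·mx = 10.1001; T = 10.1001/4.05105 = 2.49321…
r ≈ ln(R0)/T = ln(4.05105)/2.49321… = 0.56112… → 0.561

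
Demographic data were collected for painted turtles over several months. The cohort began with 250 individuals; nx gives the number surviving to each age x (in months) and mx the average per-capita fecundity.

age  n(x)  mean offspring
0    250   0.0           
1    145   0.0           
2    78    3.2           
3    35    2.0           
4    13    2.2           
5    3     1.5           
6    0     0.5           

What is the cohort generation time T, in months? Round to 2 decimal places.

lx = nx/n0 = nx/250: 1, 0.58, 0.312, 0.14, 0.052, 0.012, 0
lx·mx: 0, 0, 0.9984, 0.28, 0.1144, 0.018, 0 → R0 = 1.4108
x·lx·mx: 0, 0, 1.9968, 0.84, 0.4576, 0.09, 0 → Σ = 3.3844
T = 3.3844 / 1.4108 = 2.398923… → 2.40

2.40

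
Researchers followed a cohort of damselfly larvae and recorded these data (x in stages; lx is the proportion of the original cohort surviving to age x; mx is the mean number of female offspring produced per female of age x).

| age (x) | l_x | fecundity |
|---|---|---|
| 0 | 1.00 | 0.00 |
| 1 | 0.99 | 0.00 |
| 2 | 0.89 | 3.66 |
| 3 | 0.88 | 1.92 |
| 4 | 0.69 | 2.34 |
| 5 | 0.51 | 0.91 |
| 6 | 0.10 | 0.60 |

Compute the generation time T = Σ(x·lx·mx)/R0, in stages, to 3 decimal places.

lx·mx: 0, 0, 3.2574, 1.6896, 1.6146, 0.4641, 0.06 → R0 = 7.0857
x·lx·mx: 0, 0, 6.5148, 5.0688, 6.4584, 2.3205, 0.36 → Σ = 20.7225
T = 20.7225 / 7.0857 = 2.924552… → 2.925

2.925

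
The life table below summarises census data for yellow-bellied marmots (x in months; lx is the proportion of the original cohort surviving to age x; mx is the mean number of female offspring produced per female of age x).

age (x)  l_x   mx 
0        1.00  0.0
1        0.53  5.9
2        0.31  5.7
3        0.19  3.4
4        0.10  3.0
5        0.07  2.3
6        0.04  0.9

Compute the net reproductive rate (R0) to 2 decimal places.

6.04

lx·mx by age: 0, 3.127, 1.767, 0.646, 0.3, 0.161, 0.036
R0 = Σ lx·mx = 6.037 → 6.04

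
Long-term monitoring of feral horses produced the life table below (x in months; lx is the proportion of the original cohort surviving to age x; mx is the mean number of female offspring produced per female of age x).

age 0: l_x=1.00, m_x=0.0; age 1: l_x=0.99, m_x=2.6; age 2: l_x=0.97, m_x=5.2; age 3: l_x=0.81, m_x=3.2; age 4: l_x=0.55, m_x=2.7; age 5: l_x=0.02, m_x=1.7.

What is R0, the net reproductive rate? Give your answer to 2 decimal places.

11.73

lx·mx by age: 0, 2.574, 5.044, 2.592, 1.485, 0.034
R0 = Σ lx·mx = 11.729 → 11.73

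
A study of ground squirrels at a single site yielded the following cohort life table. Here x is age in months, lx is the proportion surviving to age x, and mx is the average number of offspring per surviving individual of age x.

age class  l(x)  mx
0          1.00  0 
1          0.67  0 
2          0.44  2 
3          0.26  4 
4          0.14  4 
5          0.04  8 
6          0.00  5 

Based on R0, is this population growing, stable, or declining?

R0 = Σ lx·mx = 0 + 0 + 0.88 + 1.04 + 0.56 + 0.32 + 0 = 2.8
R0 > 1, so the population is growing.

growing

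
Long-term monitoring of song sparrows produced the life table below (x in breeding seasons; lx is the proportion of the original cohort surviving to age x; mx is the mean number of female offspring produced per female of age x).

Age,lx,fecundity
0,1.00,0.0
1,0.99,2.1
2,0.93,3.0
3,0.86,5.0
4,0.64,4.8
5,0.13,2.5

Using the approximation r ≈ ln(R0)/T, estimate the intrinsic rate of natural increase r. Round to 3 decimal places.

R0 = Σ lx·mx = 0 + 2.079 + 2.79 + 4.3 + 3.072 + 0.325 = 12.566
Σ x·lx·mx = 34.472; T = 34.472/12.566 = 2.74328…
r ≈ ln(R0)/T = ln(12.566)/2.74328… = 0.92262… → 0.923

0.923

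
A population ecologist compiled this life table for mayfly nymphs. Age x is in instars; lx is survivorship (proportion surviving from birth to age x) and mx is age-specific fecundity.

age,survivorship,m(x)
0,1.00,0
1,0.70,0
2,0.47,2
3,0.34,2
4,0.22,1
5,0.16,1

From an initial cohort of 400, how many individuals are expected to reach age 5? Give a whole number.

64

Expected survivors = N0 · l_5 = 400 × 0.16 = 64 → 64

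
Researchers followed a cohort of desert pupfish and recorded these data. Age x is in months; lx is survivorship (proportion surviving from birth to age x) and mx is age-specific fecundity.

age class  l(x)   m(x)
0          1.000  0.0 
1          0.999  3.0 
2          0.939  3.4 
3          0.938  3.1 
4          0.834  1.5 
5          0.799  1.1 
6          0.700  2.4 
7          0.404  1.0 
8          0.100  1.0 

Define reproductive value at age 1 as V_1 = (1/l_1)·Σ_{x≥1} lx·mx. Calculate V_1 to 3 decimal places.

13.425

lx·mx for x ≥ 1: 2.997, 3.1926, 2.9078, 1.251, 0.8789, 1.68, 0.404, 0.1 → sum = 13.4113
V_1 = 13.4113 / l_1 = 13.4113 / 0.999 = 13.424725… → 13.425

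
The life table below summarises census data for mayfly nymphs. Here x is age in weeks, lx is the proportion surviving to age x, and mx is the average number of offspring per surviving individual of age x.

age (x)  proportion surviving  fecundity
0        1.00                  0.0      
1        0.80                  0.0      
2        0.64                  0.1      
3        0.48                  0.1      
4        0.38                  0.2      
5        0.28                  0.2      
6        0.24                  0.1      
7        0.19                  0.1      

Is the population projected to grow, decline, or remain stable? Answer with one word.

declining

R0 = Σ lx·mx = 0 + 0 + 0.064 + 0.048 + 0.076 + 0.056 + 0.024 + 0.019 = 0.287
R0 < 1, so the population is declining.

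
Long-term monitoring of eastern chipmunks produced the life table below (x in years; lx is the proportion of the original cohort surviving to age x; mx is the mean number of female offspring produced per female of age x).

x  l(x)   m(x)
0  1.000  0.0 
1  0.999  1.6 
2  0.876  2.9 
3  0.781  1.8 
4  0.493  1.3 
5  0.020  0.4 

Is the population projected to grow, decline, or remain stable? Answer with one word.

R0 = Σ lx·mx = 0 + 1.5984 + 2.5404 + 1.4058 + 0.6409 + 0.008 = 6.1935
R0 > 1, so the population is growing.

growing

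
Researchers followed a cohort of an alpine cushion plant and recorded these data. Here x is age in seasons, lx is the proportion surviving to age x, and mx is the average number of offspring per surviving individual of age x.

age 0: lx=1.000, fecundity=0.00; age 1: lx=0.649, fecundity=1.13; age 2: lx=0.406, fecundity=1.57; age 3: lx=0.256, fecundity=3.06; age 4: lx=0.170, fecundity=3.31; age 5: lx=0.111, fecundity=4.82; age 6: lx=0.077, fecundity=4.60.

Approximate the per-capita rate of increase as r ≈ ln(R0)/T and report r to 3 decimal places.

R0 = Σ lx·mx = 0 + 0.73337 + 0.63742 + 0.78336 + 0.5627 + 0.53502 + 0.3542 = 3.60607
Σ x·lx·mx = 11.40939; T = 11.40939/3.60607 = 3.16394…
r ≈ ln(R0)/T = ln(3.60607)/3.16394… = 0.40539… → 0.405

0.405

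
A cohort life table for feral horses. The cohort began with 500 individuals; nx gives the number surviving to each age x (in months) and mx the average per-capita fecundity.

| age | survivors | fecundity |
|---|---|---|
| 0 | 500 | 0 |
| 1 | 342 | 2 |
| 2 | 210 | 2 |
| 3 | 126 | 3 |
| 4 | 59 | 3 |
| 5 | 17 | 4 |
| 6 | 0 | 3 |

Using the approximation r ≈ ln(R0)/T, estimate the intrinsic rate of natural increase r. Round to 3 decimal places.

0.578

lx = nx/n0 = nx/500: 1, 0.684, 0.42, 0.252, 0.118, 0.034, 0
R0 = Σ lx·mx = 0 + 1.368 + 0.84 + 0.756 + 0.354 + 0.136 + 0 = 3.454
Σ x·lx·mx = 7.412; T = 7.412/3.454 = 2.14592…
r ≈ ln(R0)/T = ln(3.454)/2.14592… = 0.57762… → 0.578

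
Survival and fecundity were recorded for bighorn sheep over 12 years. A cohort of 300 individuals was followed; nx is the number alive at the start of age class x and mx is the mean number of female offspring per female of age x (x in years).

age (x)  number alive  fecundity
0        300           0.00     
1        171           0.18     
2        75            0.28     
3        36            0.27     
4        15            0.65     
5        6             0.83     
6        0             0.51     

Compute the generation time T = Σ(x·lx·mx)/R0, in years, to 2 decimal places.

2.18

lx = nx/n0 = nx/300: 1, 0.57, 0.25, 0.12, 0.05, 0.02, 0
lx·mx: 0, 0.1026, 0.07, 0.0324, 0.0325, 0.0166, 0 → R0 = 0.2541
x·lx·mx: 0, 0.1026, 0.14, 0.0972, 0.13, 0.083, 0 → Σ = 0.5528
T = 0.5528 / 0.2541 = 2.175521… → 2.18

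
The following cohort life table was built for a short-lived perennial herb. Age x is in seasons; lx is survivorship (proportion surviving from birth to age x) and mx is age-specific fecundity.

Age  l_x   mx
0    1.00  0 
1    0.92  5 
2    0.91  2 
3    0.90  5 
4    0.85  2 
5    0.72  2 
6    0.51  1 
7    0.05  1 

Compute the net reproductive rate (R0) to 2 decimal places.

lx·mx by age: 0, 4.6, 1.82, 4.5, 1.7, 1.44, 0.51, 0.05
R0 = Σ lx·mx = 14.62 → 14.62

14.62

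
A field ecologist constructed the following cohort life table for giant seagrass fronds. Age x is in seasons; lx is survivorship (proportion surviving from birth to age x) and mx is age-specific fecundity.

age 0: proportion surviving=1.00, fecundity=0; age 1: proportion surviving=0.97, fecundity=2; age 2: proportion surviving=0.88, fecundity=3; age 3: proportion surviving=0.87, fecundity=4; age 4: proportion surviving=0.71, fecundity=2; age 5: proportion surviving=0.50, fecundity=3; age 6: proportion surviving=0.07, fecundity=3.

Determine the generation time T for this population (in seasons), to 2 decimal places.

2.87

lx·mx: 0, 1.94, 2.64, 3.48, 1.42, 1.5, 0.21 → R0 = 11.19
x·lx·mx: 0, 1.94, 5.28, 10.44, 5.68, 7.5, 1.26 → Σ = 32.1
T = 32.1 / 11.19 = 2.868633… → 2.87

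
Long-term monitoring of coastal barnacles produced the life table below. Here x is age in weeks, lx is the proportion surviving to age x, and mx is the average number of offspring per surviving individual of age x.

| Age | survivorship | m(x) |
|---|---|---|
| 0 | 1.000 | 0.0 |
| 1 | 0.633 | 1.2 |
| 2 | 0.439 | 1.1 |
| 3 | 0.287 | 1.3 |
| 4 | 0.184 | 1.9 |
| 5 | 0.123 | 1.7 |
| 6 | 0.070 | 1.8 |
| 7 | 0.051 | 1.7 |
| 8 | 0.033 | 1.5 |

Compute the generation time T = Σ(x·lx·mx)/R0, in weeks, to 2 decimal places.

2.89

lx·mx: 0, 0.7596, 0.4829, 0.3731, 0.3496, 0.2091, 0.126, 0.0867, 0.0495 → R0 = 2.4365
x·lx·mx: 0, 0.7596, 0.9658, 1.1193, 1.3984, 1.0455, 0.756, 0.6069, 0.396 → Σ = 7.0475
T = 7.0475 / 2.4365 = 2.892469… → 2.89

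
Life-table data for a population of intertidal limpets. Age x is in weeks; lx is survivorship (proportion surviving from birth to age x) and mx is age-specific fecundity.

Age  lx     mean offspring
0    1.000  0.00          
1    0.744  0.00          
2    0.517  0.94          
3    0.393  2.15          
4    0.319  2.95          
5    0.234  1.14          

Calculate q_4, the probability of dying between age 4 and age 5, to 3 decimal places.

0.266

q_4 = (l_4 − l_5) / l_4 = (0.319 − 0.234) / 0.319
     = 0.085 / 0.319 = 0.266458… → 0.266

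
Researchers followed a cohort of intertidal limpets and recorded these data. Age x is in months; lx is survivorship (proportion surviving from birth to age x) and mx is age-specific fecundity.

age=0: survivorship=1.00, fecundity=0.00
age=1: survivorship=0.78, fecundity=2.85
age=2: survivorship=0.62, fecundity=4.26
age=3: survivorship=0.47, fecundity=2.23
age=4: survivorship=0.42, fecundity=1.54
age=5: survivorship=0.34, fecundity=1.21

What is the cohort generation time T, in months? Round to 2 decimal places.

2.19

lx·mx: 0, 2.223, 2.6412, 1.0481, 0.6468, 0.4114 → R0 = 6.9705
x·lx·mx: 0, 2.223, 5.2824, 3.1443, 2.5872, 2.057 → Σ = 15.2939
T = 15.2939 / 6.9705 = 2.194089… → 2.19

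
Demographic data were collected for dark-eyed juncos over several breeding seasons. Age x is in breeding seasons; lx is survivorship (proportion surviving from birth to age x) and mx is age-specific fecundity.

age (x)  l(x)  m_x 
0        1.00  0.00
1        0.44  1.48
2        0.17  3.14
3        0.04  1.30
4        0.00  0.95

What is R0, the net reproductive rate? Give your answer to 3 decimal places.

lx·mx by age: 0, 0.6512, 0.5338, 0.052, 0
R0 = Σ lx·mx = 1.237 → 1.237

1.237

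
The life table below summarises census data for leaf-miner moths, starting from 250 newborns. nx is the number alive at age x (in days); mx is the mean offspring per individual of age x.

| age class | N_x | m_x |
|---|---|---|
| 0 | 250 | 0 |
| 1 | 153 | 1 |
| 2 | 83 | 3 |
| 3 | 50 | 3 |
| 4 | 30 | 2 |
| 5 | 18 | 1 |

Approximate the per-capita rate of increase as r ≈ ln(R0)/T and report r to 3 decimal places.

0.407

lx = nx/n0 = nx/250: 1, 0.612, 0.332, 0.2, 0.12, 0.072
R0 = Σ lx·mx = 0 + 0.612 + 0.996 + 0.6 + 0.24 + 0.072 = 2.52
Σ x·lx·mx = 5.724; T = 5.724/2.52 = 2.27143…
r ≈ ln(R0)/T = ln(2.52)/2.27143… = 0.40691… → 0.407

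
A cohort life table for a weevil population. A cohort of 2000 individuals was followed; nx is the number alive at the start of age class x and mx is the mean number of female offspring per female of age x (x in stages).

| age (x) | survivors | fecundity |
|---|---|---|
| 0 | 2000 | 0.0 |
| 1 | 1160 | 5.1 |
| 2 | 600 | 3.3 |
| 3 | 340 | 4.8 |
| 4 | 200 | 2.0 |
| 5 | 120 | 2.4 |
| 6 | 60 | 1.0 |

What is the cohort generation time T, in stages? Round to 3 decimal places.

1.768

lx = nx/n0 = nx/2000: 1, 0.58, 0.3, 0.17, 0.1, 0.06, 0.03
lx·mx: 0, 2.958, 0.99, 0.816, 0.2, 0.144, 0.03 → R0 = 5.138
x·lx·mx: 0, 2.958, 1.98, 2.448, 0.8, 0.72, 0.18 → Σ = 9.086
T = 9.086 / 5.138 = 1.768392… → 1.768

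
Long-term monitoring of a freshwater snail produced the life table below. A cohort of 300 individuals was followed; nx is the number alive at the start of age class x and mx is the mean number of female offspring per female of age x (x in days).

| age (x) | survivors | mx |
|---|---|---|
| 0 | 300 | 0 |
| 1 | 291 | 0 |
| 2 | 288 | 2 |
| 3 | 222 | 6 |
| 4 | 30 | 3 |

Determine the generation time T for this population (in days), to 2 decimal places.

lx = nx/n0 = nx/300: 1, 0.97, 0.96, 0.74, 0.1
lx·mx: 0, 0, 1.92, 4.44, 0.3 → R0 = 6.66
x·lx·mx: 0, 0, 3.84, 13.32, 1.2 → Σ = 18.36
T = 18.36 / 6.66 = 2.756757… → 2.76

2.76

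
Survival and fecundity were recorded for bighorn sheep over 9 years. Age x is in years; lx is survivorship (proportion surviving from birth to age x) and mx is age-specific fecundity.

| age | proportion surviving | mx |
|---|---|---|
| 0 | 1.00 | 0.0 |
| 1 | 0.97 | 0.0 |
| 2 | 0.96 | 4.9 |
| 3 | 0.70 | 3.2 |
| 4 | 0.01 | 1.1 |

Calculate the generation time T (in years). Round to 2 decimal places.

lx·mx: 0, 0, 4.704, 2.24, 0.011 → R0 = 6.955
x·lx·mx: 0, 0, 9.408, 6.72, 0.044 → Σ = 16.172
T = 16.172 / 6.955 = 2.325234… → 2.33

2.33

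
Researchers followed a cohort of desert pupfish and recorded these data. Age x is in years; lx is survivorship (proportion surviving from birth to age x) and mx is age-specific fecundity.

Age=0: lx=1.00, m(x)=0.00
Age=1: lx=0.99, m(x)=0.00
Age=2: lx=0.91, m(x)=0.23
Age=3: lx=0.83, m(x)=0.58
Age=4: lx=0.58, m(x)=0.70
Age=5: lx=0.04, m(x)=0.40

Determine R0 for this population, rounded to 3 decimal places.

lx·mx by age: 0, 0, 0.2093, 0.4814, 0.406, 0.016
R0 = Σ lx·mx = 1.1127 → 1.113

1.113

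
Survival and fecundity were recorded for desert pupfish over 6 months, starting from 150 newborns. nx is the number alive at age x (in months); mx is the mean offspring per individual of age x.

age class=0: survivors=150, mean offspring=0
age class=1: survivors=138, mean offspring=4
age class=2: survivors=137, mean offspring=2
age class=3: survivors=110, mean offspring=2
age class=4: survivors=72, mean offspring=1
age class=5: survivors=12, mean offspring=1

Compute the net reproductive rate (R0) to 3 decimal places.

lx = nx/n0 = nx/150: 1, 0.92, 0.91333…, 0.73333…, 0.48, 0.08
lx·mx by age: 0, 3.68, 1.826667…, 1.466667…, 0.48, 0.08
R0 = Σ lx·mx = 7.533333… → 7.533

7.533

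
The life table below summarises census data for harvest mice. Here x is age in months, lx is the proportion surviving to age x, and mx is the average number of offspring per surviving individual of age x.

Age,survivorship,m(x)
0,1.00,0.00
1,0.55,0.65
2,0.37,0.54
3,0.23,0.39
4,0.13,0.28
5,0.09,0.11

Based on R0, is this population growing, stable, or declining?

declining

R0 = Σ lx·mx = 0 + 0.3575 + 0.1998 + 0.0897 + 0.0364 + 0.0099 = 0.6933
R0 < 1, so the population is declining.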